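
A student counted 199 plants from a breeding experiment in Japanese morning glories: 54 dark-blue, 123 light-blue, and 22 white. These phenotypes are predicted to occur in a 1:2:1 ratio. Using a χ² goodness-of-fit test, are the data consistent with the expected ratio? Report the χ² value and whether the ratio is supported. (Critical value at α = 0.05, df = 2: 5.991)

21.392; not consistent

Expected counts for N = 199 under a 1:2:1 ratio (total parts = 4):
  dark-blue: 199 × 1/4 = 49.75
  light-blue: 199 × 2/4 = 99.5
  white: 199 × 1/4 = 49.75
χ² = Σ (O − E)² / E
  dark-blue: (54 − 49.75)² / 49.75 = 0.3631
  light-blue: (123 − 99.5)² / 99.5 = 5.5503
  white: (22 − 49.75)² / 49.75 = 15.4786
χ² = 0.3631 + 5.5503 + 15.4786 = 21.392
Degrees of freedom = 3 − 1 = 2; critical value at α = 0.05 is 5.991.
Since 21.392 > 5.991, we reject the null hypothesis — the data do not fit the 1:2:1 ratio.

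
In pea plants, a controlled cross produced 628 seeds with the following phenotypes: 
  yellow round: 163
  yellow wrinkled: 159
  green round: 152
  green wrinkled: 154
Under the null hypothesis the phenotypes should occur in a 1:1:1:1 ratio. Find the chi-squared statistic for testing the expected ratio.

Total ratio parts = 4. Expected numbers out of 628:
  yellow round: 628 × 1/4 = 157
  yellow wrinkled: 628 × 1/4 = 157
  green round: 628 × 1/4 = 157
  green wrinkled: 628 × 1/4 = 157
χ² = Σ (O − E)² / E
  yellow round: (163 − 157)² / 157 = 0.2293
  yellow wrinkled: (159 − 157)² / 157 = 0.0255
  green round: (152 − 157)² / 157 = 0.1592
  green wrinkled: (154 − 157)² / 157 = 0.0573
χ² = 0.2293 + 0.0255 + 0.1592 + 0.0573 = 0.4713 ≈ 0.471

0.471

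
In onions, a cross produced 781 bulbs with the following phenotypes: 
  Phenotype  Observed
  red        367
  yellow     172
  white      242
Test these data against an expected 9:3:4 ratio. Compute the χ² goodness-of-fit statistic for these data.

27.559

Under the 9:3:4 hypothesis (Σ ratio = 16, N = 781):
  red: 781 × 9/16 = 439.3125
  yellow: 781 × 3/16 = 146.4375
  white: 781 × 4/16 = 195.25
χ² = Σ (O − E)² / E
  red: (367 − 439.3125)² / 439.3125 = 11.9029
  yellow: (172 − 146.4375)² / 146.4375 = 4.4623
  white: (242 − 195.25)² / 195.25 = 11.1937
χ² = 11.9029 + 4.4623 + 11.1937 = 27.5589 ≈ 27.559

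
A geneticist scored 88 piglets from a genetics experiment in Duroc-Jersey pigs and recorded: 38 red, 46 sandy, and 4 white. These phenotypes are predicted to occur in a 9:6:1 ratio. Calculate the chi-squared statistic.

The 9:6:1 ratio has 16 parts, so with N = 88 the expected counts are:
  red: 88 × 9/16 = 49.5
  sandy: 88 × 6/16 = 33
  white: 88 × 1/16 = 5.5
χ² = Σ (O − E)² / E
  red: (38 − 49.5)² / 49.5 = 2.6717
  sandy: (46 − 33)² / 33 = 5.1212
  white: (4 − 5.5)² / 5.5 = 0.4091
χ² = 2.6717 + 5.1212 + 0.4091 = 8.202

8.202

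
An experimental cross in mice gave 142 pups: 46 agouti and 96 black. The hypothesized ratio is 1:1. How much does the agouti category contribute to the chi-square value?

8.803

Expected counts for N = 142 under a 1:1 ratio (total parts = 2):
  agouti: 142 × 1/2 = 71
  black: 142 × 1/2 = 71
Contribution of agouti: (46 − 71)² / 71 = 8.8028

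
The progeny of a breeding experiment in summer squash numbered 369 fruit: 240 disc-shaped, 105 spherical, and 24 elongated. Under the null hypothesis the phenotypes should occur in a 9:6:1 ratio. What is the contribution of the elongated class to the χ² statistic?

Total ratio parts = 16. Expected numbers out of 369:
  disc-shaped: 369 × 9/16 = 207.5625
  spherical: 369 × 6/16 = 138.375
  elongated: 369 × 1/16 = 23.0625
Contribution of elongated: (24 − 23.0625)² / 23.0625 = 0.0381

0.038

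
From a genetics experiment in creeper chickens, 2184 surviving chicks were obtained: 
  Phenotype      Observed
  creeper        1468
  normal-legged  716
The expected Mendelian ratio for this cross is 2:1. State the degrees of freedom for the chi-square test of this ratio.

1

A goodness-of-fit test with 2 phenotype classes has df = 2 − 1 = 1.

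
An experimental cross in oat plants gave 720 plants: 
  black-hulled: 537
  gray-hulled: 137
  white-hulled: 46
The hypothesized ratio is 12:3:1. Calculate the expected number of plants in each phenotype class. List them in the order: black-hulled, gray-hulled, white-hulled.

540, 135, 45

Under the 12:3:1 hypothesis (Σ ratio = 16, N = 720):
  black-hulled: 720 × 12/16 = 540
  gray-hulled: 720 × 3/16 = 135
  white-hulled: 720 × 1/16 = 45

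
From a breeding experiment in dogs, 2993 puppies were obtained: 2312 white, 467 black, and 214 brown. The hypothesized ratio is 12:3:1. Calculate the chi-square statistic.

Expected counts for N = 2993 under a 12:3:1 ratio (total parts = 16):
  white: 2993 × 12/16 = 2244.75
  black: 2993 × 3/16 = 561.1875
  brown: 2993 × 1/16 = 187.0625
χ² = Σ (O − E)² / E
  white: (2312 − 2244.75)² / 2244.75 = 2.0147
  black: (467 − 561.1875)² / 561.1875 = 15.8081
  brown: (214 − 187.0625)² / 187.0625 = 3.8791
χ² = 2.0147 + 15.8081 + 3.8791 = 21.7019 ≈ 21.702

21.702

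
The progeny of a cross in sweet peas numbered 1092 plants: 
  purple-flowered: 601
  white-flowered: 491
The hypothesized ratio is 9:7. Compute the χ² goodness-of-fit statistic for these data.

Total ratio parts = 16. Expected numbers out of 1092:
  purple-flowered: 1092 × 9/16 = 614.25
  white-flowered: 1092 × 7/16 = 477.75
χ² = Σ (O − E)² / E
  purple-flowered: (601 − 614.25)² / 614.25 = 0.2858
  white-flowered: (491 − 477.75)² / 477.75 = 0.3675
χ² = 0.2858 + 0.3675 = 0.6533 ≈ 0.653

0.653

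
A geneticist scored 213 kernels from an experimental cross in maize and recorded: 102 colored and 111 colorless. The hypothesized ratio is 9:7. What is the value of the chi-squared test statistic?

6.053

Expected counts for N = 213 under a 9:7 ratio (total parts = 16):
  colored: 213 × 9/16 = 119.8125
  colorless: 213 × 7/16 = 93.1875
χ² = Σ (O − E)² / E
  colored: (102 − 119.8125)² / 119.8125 = 2.6482
  colorless: (111 − 93.1875)² / 93.1875 = 3.4048
χ² = 2.6482 + 3.4048 = 6.053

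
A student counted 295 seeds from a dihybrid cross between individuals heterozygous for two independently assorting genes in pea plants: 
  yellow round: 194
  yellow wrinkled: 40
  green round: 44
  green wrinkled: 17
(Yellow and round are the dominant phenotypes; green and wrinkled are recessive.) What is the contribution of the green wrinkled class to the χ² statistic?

0.112

A dihybrid F₂ with independent assortment and complete dominance at both loci gives a 9:3:3:1 phenotypic ratio.
The 9:3:3:1 ratio has 16 parts, so with N = 295 the expected counts are:
  yellow round: 295 × 9/16 = 165.9375
  yellow wrinkled: 295 × 3/16 = 55.3125
  green round: 295 × 3/16 = 55.3125
  green wrinkled: 295 × 1/16 = 18.4375
Contribution of green wrinkled: (17 − 18.4375)² / 18.4375 = 0.1121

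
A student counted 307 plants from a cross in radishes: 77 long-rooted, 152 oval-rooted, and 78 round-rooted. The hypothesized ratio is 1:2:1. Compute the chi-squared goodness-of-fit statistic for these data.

Under the 1:2:1 hypothesis (Σ ratio = 4, N = 307):
  long-rooted: 307 × 1/4 = 76.75
  oval-rooted: 307 × 2/4 = 153.5
  round-rooted: 307 × 1/4 = 76.75
χ² = Σ (O − E)² / E
  long-rooted: (77 − 76.75)² / 76.75 = 0.0008
  oval-rooted: (152 − 153.5)² / 153.5 = 0.0147
  round-rooted: (78 − 76.75)² / 76.75 = 0.0204
χ² = 0.0008 + 0.0147 + 0.0204 = 0.0359 ≈ 0.036

0.036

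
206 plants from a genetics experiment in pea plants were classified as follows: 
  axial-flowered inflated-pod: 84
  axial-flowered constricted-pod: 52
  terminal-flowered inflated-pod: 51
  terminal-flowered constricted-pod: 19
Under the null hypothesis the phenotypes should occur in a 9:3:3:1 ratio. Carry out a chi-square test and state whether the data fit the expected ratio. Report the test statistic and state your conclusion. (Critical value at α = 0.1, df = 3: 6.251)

20.278; not consistent

Total ratio parts = 16. Expected numbers out of 206:
  axial-flowered inflated-pod: 206 × 9/16 = 115.875
  axial-flowered constricted-pod: 206 × 3/16 = 38.625
  terminal-flowered inflated-pod: 206 × 3/16 = 38.625
  terminal-flowered constricted-pod: 206 × 1/16 = 12.875
χ² = Σ (O − E)² / E
  axial-flowered inflated-pod: (84 − 115.875)² / 115.875 = 8.7682
  axial-flowered constricted-pod: (52 − 38.625)² / 38.625 = 4.6315
  terminal-flowered inflated-pod: (51 − 38.625)² / 38.625 = 3.9648
  terminal-flowered constricted-pod: (19 − 12.875)² / 12.875 = 2.9138
χ² = 8.7682 + 4.6315 + 3.9648 + 2.9138 = 20.2783 ≈ 20.278
Degrees of freedom = 4 − 1 = 3; critical value at α = 0.1 is 6.251.
Since 20.278 > 6.251, we reject the null hypothesis — the data do not fit the 9:3:3:1 ratio.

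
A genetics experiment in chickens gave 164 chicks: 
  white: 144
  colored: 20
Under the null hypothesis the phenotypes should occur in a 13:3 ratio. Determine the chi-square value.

4.625

Expected counts for N = 164 under a 13:3 ratio (total parts = 16):
  white: 164 × 13/16 = 133.25
  colored: 164 × 3/16 = 30.75
χ² = Σ (O − E)² / E
  white: (144 − 133.25)² / 133.25 = 0.8673
  colored: (20 − 30.75)² / 30.75 = 3.7581
χ² = 0.8673 + 3.7581 = 4.6254 ≈ 4.625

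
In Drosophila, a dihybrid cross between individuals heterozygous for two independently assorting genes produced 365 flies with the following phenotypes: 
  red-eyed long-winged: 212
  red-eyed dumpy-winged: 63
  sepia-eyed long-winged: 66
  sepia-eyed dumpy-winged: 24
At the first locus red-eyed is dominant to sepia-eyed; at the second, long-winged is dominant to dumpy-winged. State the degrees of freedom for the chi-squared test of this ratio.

3

A dihybrid F₂ with independent assortment and complete dominance at both loci gives a 9:3:3:1 phenotypic ratio.
A goodness-of-fit test with 4 phenotype classes has df = 4 − 1 = 3.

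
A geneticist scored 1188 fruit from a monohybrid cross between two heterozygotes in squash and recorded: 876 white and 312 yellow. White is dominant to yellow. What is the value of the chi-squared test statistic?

1.010

For a monohybrid cross between heterozygotes with complete dominance, the expected phenotypic ratio is 3:1.
Expected counts for N = 1188 under a 3:1 ratio (total parts = 4):
  white: 1188 × 3/4 = 891
  yellow: 1188 × 1/4 = 297
χ² = Σ (O − E)² / E
  white: (876 − 891)² / 891 = 0.2525
  yellow: (312 − 297)² / 297 = 0.7576
χ² = 0.2525 + 0.7576 = 1.0101 ≈ 1.010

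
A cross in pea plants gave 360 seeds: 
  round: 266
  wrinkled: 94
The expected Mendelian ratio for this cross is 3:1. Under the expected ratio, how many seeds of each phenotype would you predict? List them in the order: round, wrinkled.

270, 90

The 3:1 ratio has 4 parts, so with N = 360 the expected counts are:
  round: 360 × 3/4 = 270
  wrinkled: 360 × 1/4 = 90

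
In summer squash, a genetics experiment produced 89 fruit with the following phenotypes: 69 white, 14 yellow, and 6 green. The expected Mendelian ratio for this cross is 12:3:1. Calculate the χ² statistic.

The 12:3:1 ratio has 16 parts, so with N = 89 the expected counts are:
  white: 89 × 12/16 = 66.75
  yellow: 89 × 3/16 = 16.6875
  green: 89 × 1/16 = 5.5625
χ² = Σ (O − E)² / E
  white: (69 − 66.75)² / 66.75 = 0.0758
  yellow: (14 − 16.6875)² / 16.6875 = 0.4328
  green: (6 − 5.5625)² / 5.5625 = 0.0344
χ² = 0.0758 + 0.4328 + 0.0344 = 0.543

0.543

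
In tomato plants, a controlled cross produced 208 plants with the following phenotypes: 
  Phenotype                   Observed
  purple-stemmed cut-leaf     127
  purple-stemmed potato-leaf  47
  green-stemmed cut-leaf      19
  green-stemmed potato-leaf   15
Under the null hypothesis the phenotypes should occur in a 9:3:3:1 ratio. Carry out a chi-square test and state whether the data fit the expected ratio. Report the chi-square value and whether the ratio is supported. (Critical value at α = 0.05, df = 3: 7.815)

13.060; not consistent

The 9:3:3:1 ratio has 16 parts, so with N = 208 the expected counts are:
  purple-stemmed cut-leaf: 208 × 9/16 = 117
  purple-stemmed potato-leaf: 208 × 3/16 = 39
  green-stemmed cut-leaf: 208 × 3/16 = 39
  green-stemmed potato-leaf: 208 × 1/16 = 13
χ² = Σ (O − E)² / E
  purple-stemmed cut-leaf: (127 − 117)² / 117 = 0.8547
  purple-stemmed potato-leaf: (47 − 39)² / 39 = 1.6410
  green-stemmed cut-leaf: (19 − 39)² / 39 = 10.2564
  green-stemmed potato-leaf: (15 − 13)² / 13 = 0.3077
χ² = 0.8547 + 1.6410 + 10.2564 + 0.3077 = 13.0598 ≈ 13.060
Degrees of freedom = 4 − 1 = 3; critical value at α = 0.05 is 7.815.
Since 13.060 > 7.815, we reject the null hypothesis — the data do not fit the 9:3:3:1 ratio.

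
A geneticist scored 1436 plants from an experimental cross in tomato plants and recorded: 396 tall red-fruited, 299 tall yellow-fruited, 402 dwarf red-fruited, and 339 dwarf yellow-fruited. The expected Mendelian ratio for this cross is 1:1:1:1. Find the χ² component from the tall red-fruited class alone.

Expected counts for N = 1436 under a 1:1:1:1 ratio (total parts = 4):
  tall red-fruited: 1436 × 1/4 = 359
  tall yellow-fruited: 1436 × 1/4 = 359
  dwarf red-fruited: 1436 × 1/4 = 359
  dwarf yellow-fruited: 1436 × 1/4 = 359
Contribution of tall red-fruited: (396 − 359)² / 359 = 3.8134

3.813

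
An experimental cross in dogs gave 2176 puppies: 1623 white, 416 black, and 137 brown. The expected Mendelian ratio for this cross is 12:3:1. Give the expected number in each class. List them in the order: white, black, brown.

1632, 408, 136

Total ratio parts = 16. Expected numbers out of 2176:
  white: 2176 × 12/16 = 1632
  black: 2176 × 3/16 = 408
  brown: 2176 × 1/16 = 136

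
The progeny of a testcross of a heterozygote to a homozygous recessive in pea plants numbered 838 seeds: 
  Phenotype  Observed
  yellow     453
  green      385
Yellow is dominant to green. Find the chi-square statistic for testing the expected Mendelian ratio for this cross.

5.518

A testcross of a heterozygote (Aa × aa) gives a 1:1 phenotypic ratio.
Total ratio parts = 2. Expected numbers out of 838:
  yellow: 838 × 1/2 = 419
  green: 838 × 1/2 = 419
χ² = Σ (O − E)² / E
  yellow: (453 − 419)² / 419 = 2.7589
  green: (385 − 419)² / 419 = 2.7589
χ² = 2.7589 + 2.7589 = 5.5178 ≈ 5.518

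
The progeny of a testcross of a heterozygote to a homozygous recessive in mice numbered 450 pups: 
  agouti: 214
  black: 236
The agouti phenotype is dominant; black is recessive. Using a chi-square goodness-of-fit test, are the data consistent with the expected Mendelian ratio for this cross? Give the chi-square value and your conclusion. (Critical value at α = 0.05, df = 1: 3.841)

A testcross of a heterozygote (Aa × aa) gives a 1:1 phenotypic ratio.
Under the 1:1 hypothesis (Σ ratio = 2, N = 450):
  agouti: 450 × 1/2 = 225
  black: 450 × 1/2 = 225
χ² = Σ (O − E)² / E
  agouti: (214 − 225)² / 225 = 0.5378
  black: (236 − 225)² / 225 = 0.5378
χ² = 0.5378 + 0.5378 = 1.0756 ≈ 1.076
Degrees of freedom = 2 − 1 = 1; critical value at α = 0.05 is 3.841.
Since 1.076 < 3.841, we fail to reject the null hypothesis — the data are consistent with the 1:1 ratio.

1.076; consistent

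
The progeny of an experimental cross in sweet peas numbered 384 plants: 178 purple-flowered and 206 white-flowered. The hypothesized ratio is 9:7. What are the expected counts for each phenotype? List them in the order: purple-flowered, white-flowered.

Total ratio parts = 16. Expected numbers out of 384:
  purple-flowered: 384 × 9/16 = 216
  white-flowered: 384 × 7/16 = 168

216, 168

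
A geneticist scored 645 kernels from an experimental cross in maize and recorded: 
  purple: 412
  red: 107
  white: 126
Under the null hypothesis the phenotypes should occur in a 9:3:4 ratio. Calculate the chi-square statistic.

Expected counts for N = 645 under a 9:3:4 ratio (total parts = 16):
  purple: 645 × 9/16 = 362.8125
  red: 645 × 3/16 = 120.9375
  white: 645 × 4/16 = 161.25
χ² = Σ (O − E)² / E
  purple: (412 − 362.8125)² / 362.8125 = 6.6685
  red: (107 − 120.9375)² / 120.9375 = 1.6062
  white: (126 − 161.25)² / 161.25 = 7.7058
χ² = 6.6685 + 1.6062 + 7.7058 = 15.9805 ≈ 15.981

15.981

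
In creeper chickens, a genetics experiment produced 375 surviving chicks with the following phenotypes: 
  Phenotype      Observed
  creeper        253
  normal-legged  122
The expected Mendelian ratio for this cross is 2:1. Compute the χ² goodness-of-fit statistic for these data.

Total ratio parts = 3. Expected numbers out of 375:
  creeper: 375 × 2/3 = 250
  normal-legged: 375 × 1/3 = 125
χ² = Σ (O − E)² / E
  creeper: (253 − 250)² / 250 = 0.0360
  normal-legged: (122 − 125)² / 125 = 0.0720
χ² = 0.0360 + 0.0720 = 0.108

0.108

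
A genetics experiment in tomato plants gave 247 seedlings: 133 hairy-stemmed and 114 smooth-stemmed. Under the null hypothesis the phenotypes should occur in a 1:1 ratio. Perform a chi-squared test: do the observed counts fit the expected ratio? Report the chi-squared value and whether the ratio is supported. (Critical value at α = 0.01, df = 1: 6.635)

Under the 1:1 hypothesis (Σ ratio = 2, N = 247):
  hairy-stemmed: 247 × 1/2 = 123.5
  smooth-stemmed: 247 × 1/2 = 123.5
χ² = Σ (O − E)² / E
  hairy-stemmed: (133 − 123.5)² / 123.5 = 0.7308
  smooth-stemmed: (114 − 123.5)² / 123.5 = 0.7308
χ² = 0.7308 + 0.7308 = 1.4616 ≈ 1.462
Degrees of freedom = 2 − 1 = 1; critical value at α = 0.01 is 6.635.
Since 1.462 < 6.635, we fail to reject the null hypothesis — the data are consistent with the 1:1 ratio.

1.462; consistent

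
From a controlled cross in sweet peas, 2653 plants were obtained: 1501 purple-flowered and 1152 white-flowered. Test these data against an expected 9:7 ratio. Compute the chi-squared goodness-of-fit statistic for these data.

The 9:7 ratio has 16 parts, so with N = 2653 the expected counts are:
  purple-flowered: 2653 × 9/16 = 1492.3125
  white-flowered: 2653 × 7/16 = 1160.6875
χ² = Σ (O − E)² / E
  purple-flowered: (1501 − 1492.3125)² / 1492.3125 = 0.0506
  white-flowered: (1152 − 1160.6875)² / 1160.6875 = 0.0650
χ² = 0.0506 + 0.0650 = 0.1156 ≈ 0.116

0.116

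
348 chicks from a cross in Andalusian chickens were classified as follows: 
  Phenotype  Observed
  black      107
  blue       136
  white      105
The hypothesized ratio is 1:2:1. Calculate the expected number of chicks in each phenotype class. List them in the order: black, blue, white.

Total ratio parts = 4. Expected numbers out of 348:
  black: 348 × 1/4 = 87
  blue: 348 × 2/4 = 174
  white: 348 × 1/4 = 87

87, 174, 87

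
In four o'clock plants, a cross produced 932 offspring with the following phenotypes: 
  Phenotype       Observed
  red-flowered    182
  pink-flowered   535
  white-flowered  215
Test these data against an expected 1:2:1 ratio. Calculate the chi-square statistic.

22.770

Total ratio parts = 4. Expected numbers out of 932:
  red-flowered: 932 × 1/4 = 233
  pink-flowered: 932 × 2/4 = 466
  white-flowered: 932 × 1/4 = 233
χ² = Σ (O − E)² / E
  red-flowered: (182 − 233)² / 233 = 11.1631
  pink-flowered: (535 − 466)² / 466 = 10.2167
  white-flowered: (215 − 233)² / 233 = 1.3906
χ² = 11.1631 + 10.2167 + 1.3906 = 22.7704 ≈ 22.770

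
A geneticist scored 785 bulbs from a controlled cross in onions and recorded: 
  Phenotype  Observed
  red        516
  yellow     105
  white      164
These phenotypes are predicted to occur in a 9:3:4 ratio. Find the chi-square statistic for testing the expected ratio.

29.940

Expected counts for N = 785 under a 9:3:4 ratio (total parts = 16):
  red: 785 × 9/16 = 441.5625
  yellow: 785 × 3/16 = 147.1875
  white: 785 × 4/16 = 196.25
χ² = Σ (O − E)² / E
  red: (516 − 441.5625)² / 441.5625 = 12.5485
  yellow: (105 − 147.1875)² / 147.1875 = 12.0920
  white: (164 − 196.25)² / 196.25 = 5.2997
χ² = 12.5485 + 12.0920 + 5.2997 = 29.9402 ≈ 29.940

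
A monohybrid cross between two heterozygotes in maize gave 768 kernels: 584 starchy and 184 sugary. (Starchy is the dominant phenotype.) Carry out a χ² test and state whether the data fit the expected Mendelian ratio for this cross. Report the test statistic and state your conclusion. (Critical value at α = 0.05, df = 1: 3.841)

For a monohybrid cross between heterozygotes with complete dominance, the expected phenotypic ratio is 3:1.
The 3:1 ratio has 4 parts, so with N = 768 the expected counts are:
  starchy: 768 × 3/4 = 576
  sugary: 768 × 1/4 = 192
χ² = Σ (O − E)² / E
  starchy: (584 − 576)² / 576 = 0.1111
  sugary: (184 − 192)² / 192 = 0.3333
χ² = 0.1111 + 0.3333 = 0.4444 ≈ 0.444
Degrees of freedom = 2 − 1 = 1; critical value at α = 0.05 is 3.841.
Since 0.444 < 3.841, we fail to reject the null hypothesis — the data are consistent with the 3:1 ratio.

0.444; consistent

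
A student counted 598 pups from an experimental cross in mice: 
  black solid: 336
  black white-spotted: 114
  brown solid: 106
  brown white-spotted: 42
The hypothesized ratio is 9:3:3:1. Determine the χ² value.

0.939

The 9:3:3:1 ratio has 16 parts, so with N = 598 the expected counts are:
  black solid: 598 × 9/16 = 336.375
  black white-spotted: 598 × 3/16 = 112.125
  brown solid: 598 × 3/16 = 112.125
  brown white-spotted: 598 × 1/16 = 37.375
χ² = Σ (O − E)² / E
  black solid: (336 − 336.375)² / 336.375 = 0.0004
  black white-spotted: (114 − 112.125)² / 112.125 = 0.0314
  brown solid: (106 − 112.125)² / 112.125 = 0.3346
  brown white-spotted: (42 − 37.375)² / 37.375 = 0.5723
χ² = 0.0004 + 0.0314 + 0.3346 + 0.5723 = 0.9387 ≈ 0.939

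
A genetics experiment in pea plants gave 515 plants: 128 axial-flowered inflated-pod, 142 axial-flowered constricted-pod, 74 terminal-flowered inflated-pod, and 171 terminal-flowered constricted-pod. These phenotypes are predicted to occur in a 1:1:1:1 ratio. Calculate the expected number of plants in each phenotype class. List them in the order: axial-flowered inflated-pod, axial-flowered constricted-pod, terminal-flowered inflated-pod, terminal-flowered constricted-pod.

Under the 1:1:1:1 hypothesis (Σ ratio = 4, N = 515):
  axial-flowered inflated-pod: 515 × 1/4 = 128.75
  axial-flowered constricted-pod: 515 × 1/4 = 128.75
  terminal-flowered inflated-pod: 515 × 1/4 = 128.75
  terminal-flowered constricted-pod: 515 × 1/4 = 128.75

128.75, 128.75, 128.75, 128.75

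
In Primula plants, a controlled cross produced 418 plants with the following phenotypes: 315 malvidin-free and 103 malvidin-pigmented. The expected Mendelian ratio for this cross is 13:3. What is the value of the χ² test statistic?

9.523

Total ratio parts = 16. Expected numbers out of 418:
  malvidin-free: 418 × 13/16 = 339.625
  malvidin-pigmented: 418 × 3/16 = 78.375
χ² = Σ (O − E)² / E
  malvidin-free: (315 − 339.625)² / 339.625 = 1.7855
  malvidin-pigmented: (103 − 78.375)² / 78.375 = 7.7370
χ² = 1.7855 + 7.7370 = 9.5225 ≈ 9.523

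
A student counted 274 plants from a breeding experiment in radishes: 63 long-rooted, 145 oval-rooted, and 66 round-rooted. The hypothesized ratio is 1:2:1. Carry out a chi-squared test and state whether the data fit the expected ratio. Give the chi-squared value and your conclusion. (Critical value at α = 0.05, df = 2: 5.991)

1.000; consistent

The 1:2:1 ratio has 4 parts, so with N = 274 the expected counts are:
  long-rooted: 274 × 1/4 = 68.5
  oval-rooted: 274 × 2/4 = 137
  round-rooted: 274 × 1/4 = 68.5
χ² = Σ (O − E)² / E
  long-rooted: (63 − 68.5)² / 68.5 = 0.4416
  oval-rooted: (145 − 137)² / 137 = 0.4672
  round-rooted: (66 − 68.5)² / 68.5 = 0.0912
χ² = 0.4416 + 0.4672 + 0.0912 = 1.000
Degrees of freedom = 3 − 1 = 2; critical value at α = 0.05 is 5.991.
Since 1.000 < 5.991, we fail to reject the null hypothesis — the data are consistent with the 1:2:1 ratio.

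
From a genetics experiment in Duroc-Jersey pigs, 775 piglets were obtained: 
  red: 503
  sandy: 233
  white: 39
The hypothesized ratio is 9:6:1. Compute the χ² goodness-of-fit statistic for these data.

23.581

Under the 9:6:1 hypothesis (Σ ratio = 16, N = 775):
  red: 775 × 9/16 = 435.9375
  sandy: 775 × 6/16 = 290.625
  white: 775 × 1/16 = 48.4375
χ² = Σ (O − E)² / E
  red: (503 − 435.9375)² / 435.9375 = 10.3166
  sandy: (233 − 290.625)² / 290.625 = 11.4259
  white: (39 − 48.4375)² / 48.4375 = 1.8388
χ² = 10.3166 + 11.4259 + 1.8388 = 23.5813 ≈ 23.581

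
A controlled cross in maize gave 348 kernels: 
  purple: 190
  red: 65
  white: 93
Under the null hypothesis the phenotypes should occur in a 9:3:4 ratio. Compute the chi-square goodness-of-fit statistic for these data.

0.584

Total ratio parts = 16. Expected numbers out of 348:
  purple: 348 × 9/16 = 195.75
  red: 348 × 3/16 = 65.25
  white: 348 × 4/16 = 87
χ² = Σ (O − E)² / E
  purple: (190 − 195.75)² / 195.75 = 0.1689
  red: (65 − 65.25)² / 65.25 = 0.0010
  white: (93 − 87)² / 87 = 0.4138
χ² = 0.1689 + 0.0010 + 0.4138 = 0.5837 ≈ 0.584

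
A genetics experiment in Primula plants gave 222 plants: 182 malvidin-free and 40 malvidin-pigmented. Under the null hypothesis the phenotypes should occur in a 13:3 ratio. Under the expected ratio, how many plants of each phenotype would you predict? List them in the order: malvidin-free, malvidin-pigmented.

180.375, 41.625

Expected counts for N = 222 under a 13:3 ratio (total parts = 16):
  malvidin-free: 222 × 13/16 = 180.375
  malvidin-pigmented: 222 × 3/16 = 41.625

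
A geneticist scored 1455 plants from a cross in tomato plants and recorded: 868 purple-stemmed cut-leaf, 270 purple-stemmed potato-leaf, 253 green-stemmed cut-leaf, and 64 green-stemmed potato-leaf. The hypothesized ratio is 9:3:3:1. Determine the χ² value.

12.449

Expected counts for N = 1455 under a 9:3:3:1 ratio (total parts = 16):
  purple-stemmed cut-leaf: 1455 × 9/16 = 818.4375
  purple-stemmed potato-leaf: 1455 × 3/16 = 272.8125
  green-stemmed cut-leaf: 1455 × 3/16 = 272.8125
  green-stemmed potato-leaf: 1455 × 1/16 = 90.9375
χ² = Σ (O − E)² / E
  purple-stemmed cut-leaf: (868 − 818.4375)² / 818.4375 = 3.0014
  purple-stemmed potato-leaf: (270 − 272.8125)² / 272.8125 = 0.0290
  green-stemmed cut-leaf: (253 − 272.8125)² / 272.8125 = 1.4388
  green-stemmed potato-leaf: (64 − 90.9375)² / 90.9375 = 7.9794
χ² = 3.0014 + 0.0290 + 1.4388 + 7.9794 = 12.4486 ≈ 12.449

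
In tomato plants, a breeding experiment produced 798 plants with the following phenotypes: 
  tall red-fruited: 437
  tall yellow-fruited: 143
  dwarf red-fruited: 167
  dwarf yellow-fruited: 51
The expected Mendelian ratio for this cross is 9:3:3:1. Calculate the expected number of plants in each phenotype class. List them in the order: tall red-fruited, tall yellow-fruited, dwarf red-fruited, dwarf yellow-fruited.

The 9:3:3:1 ratio has 16 parts, so with N = 798 the expected counts are:
  tall red-fruited: 798 × 9/16 = 448.875
  tall yellow-fruited: 798 × 3/16 = 149.625
  dwarf red-fruited: 798 × 3/16 = 149.625
  dwarf yellow-fruited: 798 × 1/16 = 49.875

448.875, 149.625, 149.625, 49.875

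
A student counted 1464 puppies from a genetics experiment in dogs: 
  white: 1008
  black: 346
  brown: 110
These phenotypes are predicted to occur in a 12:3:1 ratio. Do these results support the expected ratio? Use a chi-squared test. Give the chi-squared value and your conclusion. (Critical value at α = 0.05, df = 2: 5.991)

Under the 12:3:1 hypothesis (Σ ratio = 16, N = 1464):
  white: 1464 × 12/16 = 1098
  black: 1464 × 3/16 = 274.5
  brown: 1464 × 1/16 = 91.5
χ² = Σ (O − E)² / E
  white: (1008 − 1098)² / 1098 = 7.3770
  black: (346 − 274.5)² / 274.5 = 18.6239
  brown: (110 − 91.5)² / 91.5 = 3.7404
χ² = 7.3770 + 18.6239 + 3.7404 = 29.7413 ≈ 29.741
Degrees of freedom = 3 − 1 = 2; critical value at α = 0.05 is 5.991.
Since 29.741 > 5.991, we reject the null hypothesis — the data do not fit the 12:3:1 ratio.

29.741; not consistent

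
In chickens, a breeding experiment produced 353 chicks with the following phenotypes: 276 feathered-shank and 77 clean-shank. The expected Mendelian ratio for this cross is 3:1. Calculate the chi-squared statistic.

1.912

Expected counts for N = 353 under a 3:1 ratio (total parts = 4):
  feathered-shank: 353 × 3/4 = 264.75
  clean-shank: 353 × 1/4 = 88.25
χ² = Σ (O − E)² / E
  feathered-shank: (276 − 264.75)² / 264.75 = 0.4780
  clean-shank: (77 − 88.25)² / 88.25 = 1.4341
χ² = 0.4780 + 1.4341 = 1.9121 ≈ 1.912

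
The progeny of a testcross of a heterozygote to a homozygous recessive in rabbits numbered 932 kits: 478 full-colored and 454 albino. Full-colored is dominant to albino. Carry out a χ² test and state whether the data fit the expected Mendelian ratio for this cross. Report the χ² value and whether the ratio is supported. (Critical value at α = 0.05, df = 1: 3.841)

A testcross of a heterozygote (Aa × aa) gives a 1:1 phenotypic ratio.
Under the 1:1 hypothesis (Σ ratio = 2, N = 932):
  full-colored: 932 × 1/2 = 466
  albino: 932 × 1/2 = 466
χ² = Σ (O − E)² / E
  full-colored: (478 − 466)² / 466 = 0.3090
  albino: (454 − 466)² / 466 = 0.3090
χ² = 0.3090 + 0.3090 = 0.618
Degrees of freedom = 2 − 1 = 1; critical value at α = 0.05 is 3.841.
Since 0.618 < 3.841, we fail to reject the null hypothesis — the data are consistent with the 1:1 ratio.

0.618; consistent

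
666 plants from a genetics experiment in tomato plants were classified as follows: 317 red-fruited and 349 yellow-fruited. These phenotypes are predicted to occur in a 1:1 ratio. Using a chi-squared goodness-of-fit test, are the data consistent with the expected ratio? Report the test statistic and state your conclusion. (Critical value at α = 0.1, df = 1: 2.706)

The 1:1 ratio has 2 parts, so with N = 666 the expected counts are:
  red-fruited: 666 × 1/2 = 333
  yellow-fruited: 666 × 1/2 = 333
χ² = Σ (O − E)² / E
  red-fruited: (317 − 333)² / 333 = 0.7688
  yellow-fruited: (349 − 333)² / 333 = 0.7688
χ² = 0.7688 + 0.7688 = 1.5376 ≈ 1.538
Degrees of freedom = 2 − 1 = 1; critical value at α = 0.1 is 2.706.
Since 1.538 < 2.706, we fail to reject the null hypothesis — the data are consistent with the 1:1 ratio.

1.538; consistent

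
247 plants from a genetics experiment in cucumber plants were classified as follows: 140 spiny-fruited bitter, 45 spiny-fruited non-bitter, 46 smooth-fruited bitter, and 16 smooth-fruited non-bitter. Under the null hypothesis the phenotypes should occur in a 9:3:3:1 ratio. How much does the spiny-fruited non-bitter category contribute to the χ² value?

0.037

Under the 9:3:3:1 hypothesis (Σ ratio = 16, N = 247):
  spiny-fruited bitter: 247 × 9/16 = 138.9375
  spiny-fruited non-bitter: 247 × 3/16 = 46.3125
  smooth-fruited bitter: 247 × 3/16 = 46.3125
  smooth-fruited non-bitter: 247 × 1/16 = 15.4375
Contribution of spiny-fruited non-bitter: (45 − 46.3125)² / 46.3125 = 0.0372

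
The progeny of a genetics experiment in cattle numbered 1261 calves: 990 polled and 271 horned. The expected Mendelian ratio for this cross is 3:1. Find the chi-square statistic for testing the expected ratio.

8.282

Under the 3:1 hypothesis (Σ ratio = 4, N = 1261):
  polled: 1261 × 3/4 = 945.75
  horned: 1261 × 1/4 = 315.25
χ² = Σ (O − E)² / E
  polled: (990 − 945.75)² / 945.75 = 2.0704
  horned: (271 − 315.25)² / 315.25 = 6.2111
χ² = 2.0704 + 6.2111 = 8.2815 ≈ 8.282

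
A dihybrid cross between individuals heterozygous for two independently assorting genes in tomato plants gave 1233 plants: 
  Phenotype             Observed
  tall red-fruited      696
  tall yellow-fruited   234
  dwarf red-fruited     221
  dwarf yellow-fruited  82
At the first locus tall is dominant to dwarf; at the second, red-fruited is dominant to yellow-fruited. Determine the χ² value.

A dihybrid F₂ with independent assortment and complete dominance at both loci gives a 9:3:3:1 phenotypic ratio.
Total ratio parts = 16. Expected numbers out of 1233:
  tall red-fruited: 1233 × 9/16 = 693.5625
  tall yellow-fruited: 1233 × 3/16 = 231.1875
  dwarf red-fruited: 1233 × 3/16 = 231.1875
  dwarf yellow-fruited: 1233 × 1/16 = 77.0625
χ² = Σ (O − E)² / E
  tall red-fruited: (696 − 693.5625)² / 693.5625 = 0.0086
  tall yellow-fruited: (234 − 231.1875)² / 231.1875 = 0.0342
  dwarf red-fruited: (221 − 231.1875)² / 231.1875 = 0.4489
  dwarf yellow-fruited: (82 − 77.0625)² / 77.0625 = 0.3164
χ² = 0.0086 + 0.0342 + 0.4489 + 0.3164 = 0.8081 ≈ 0.808

0.808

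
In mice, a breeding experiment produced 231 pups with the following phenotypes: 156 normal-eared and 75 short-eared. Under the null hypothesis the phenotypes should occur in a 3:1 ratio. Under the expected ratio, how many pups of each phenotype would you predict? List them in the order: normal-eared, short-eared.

173.25, 57.75

Expected counts for N = 231 under a 3:1 ratio (total parts = 4):
  normal-eared: 231 × 3/4 = 173.25
  short-eared: 231 × 1/4 = 57.75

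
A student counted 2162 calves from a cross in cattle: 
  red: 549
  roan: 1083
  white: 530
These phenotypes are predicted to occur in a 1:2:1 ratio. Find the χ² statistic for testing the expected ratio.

Expected counts for N = 2162 under a 1:2:1 ratio (total parts = 4):
  red: 2162 × 1/4 = 540.5
  roan: 2162 × 2/4 = 1081
  white: 2162 × 1/4 = 540.5
χ² = Σ (O − E)² / E
  red: (549 − 540.5)² / 540.5 = 0.1337
  roan: (1083 − 1081)² / 1081 = 0.0037
  white: (530 − 540.5)² / 540.5 = 0.2040
χ² = 0.1337 + 0.0037 + 0.2040 = 0.3414 ≈ 0.341

0.341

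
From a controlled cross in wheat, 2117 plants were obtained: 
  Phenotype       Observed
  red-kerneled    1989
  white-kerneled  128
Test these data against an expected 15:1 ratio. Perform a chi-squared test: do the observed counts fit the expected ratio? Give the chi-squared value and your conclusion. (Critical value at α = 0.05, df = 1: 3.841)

Expected counts for N = 2117 under a 15:1 ratio (total parts = 16):
  red-kerneled: 2117 × 15/16 = 1984.6875
  white-kerneled: 2117 × 1/16 = 132.3125
χ² = Σ (O − E)² / E
  red-kerneled: (1989 − 1984.6875)² / 1984.6875 = 0.0094
  white-kerneled: (128 − 132.3125)² / 132.3125 = 0.1406
χ² = 0.0094 + 0.1406 = 0.150
Degrees of freedom = 2 − 1 = 1; critical value at α = 0.05 is 3.841.
Since 0.150 < 3.841, we fail to reject the null hypothesis — the data are consistent with the 15:1 ratio.

0.150; consistent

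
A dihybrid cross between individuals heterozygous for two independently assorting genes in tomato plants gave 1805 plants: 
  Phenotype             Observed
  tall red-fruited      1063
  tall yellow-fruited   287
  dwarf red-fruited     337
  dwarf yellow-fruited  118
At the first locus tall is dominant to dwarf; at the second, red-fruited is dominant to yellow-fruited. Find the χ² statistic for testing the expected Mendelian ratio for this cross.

A dihybrid F₂ with independent assortment and complete dominance at both loci gives a 9:3:3:1 phenotypic ratio.
Under the 9:3:3:1 hypothesis (Σ ratio = 16, N = 1805):
  tall red-fruited: 1805 × 9/16 = 1015.3125
  tall yellow-fruited: 1805 × 3/16 = 338.4375
  dwarf red-fruited: 1805 × 3/16 = 338.4375
  dwarf yellow-fruited: 1805 × 1/16 = 112.8125
χ² = Σ (O − E)² / E
  tall red-fruited: (1063 − 1015.3125)² / 1015.3125 = 2.2398
  tall yellow-fruited: (287 − 338.4375)² / 338.4375 = 7.8177
  dwarf red-fruited: (337 − 338.4375)² / 338.4375 = 0.0061
  dwarf yellow-fruited: (118 − 112.8125)² / 112.8125 = 0.2385
χ² = 2.2398 + 7.8177 + 0.0061 + 0.2385 = 10.3021 ≈ 10.302

10.302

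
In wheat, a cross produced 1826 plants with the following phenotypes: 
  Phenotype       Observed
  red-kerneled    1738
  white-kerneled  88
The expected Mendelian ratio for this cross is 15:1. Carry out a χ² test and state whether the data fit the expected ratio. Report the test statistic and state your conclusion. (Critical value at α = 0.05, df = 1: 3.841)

Total ratio parts = 16. Expected numbers out of 1826:
  red-kerneled: 1826 × 15/16 = 1711.875
  white-kerneled: 1826 × 1/16 = 114.125
χ² = Σ (O − E)² / E
  red-kerneled: (1738 − 1711.875)² / 1711.875 = 0.3987
  white-kerneled: (88 − 114.125)² / 114.125 = 5.9804
χ² = 0.3987 + 5.9804 = 6.3791 ≈ 6.379
Degrees of freedom = 2 − 1 = 1; critical value at α = 0.05 is 3.841.
Since 6.379 > 3.841, we reject the null hypothesis — the data do not fit the 15:1 ratio.

6.379; not consistent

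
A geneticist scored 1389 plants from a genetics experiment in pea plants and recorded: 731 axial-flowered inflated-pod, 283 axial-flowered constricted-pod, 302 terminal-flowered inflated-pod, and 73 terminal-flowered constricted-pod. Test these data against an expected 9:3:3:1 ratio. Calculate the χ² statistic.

Total ratio parts = 16. Expected numbers out of 1389:
  axial-flowered inflated-pod: 1389 × 9/16 = 781.3125
  axial-flowered constricted-pod: 1389 × 3/16 = 260.4375
  terminal-flowered inflated-pod: 1389 × 3/16 = 260.4375
  terminal-flowered constricted-pod: 1389 × 1/16 = 86.8125
χ² = Σ (O − E)² / E
  axial-flowered inflated-pod: (731 − 781.3125)² / 781.3125 = 3.2399
  axial-flowered constricted-pod: (283 − 260.4375)² / 260.4375 = 1.9547
  terminal-flowered inflated-pod: (302 − 260.4375)² / 260.4375 = 6.6328
  terminal-flowered constricted-pod: (73 − 86.8125)² / 86.8125 = 2.1977
χ² = 3.2399 + 1.9547 + 6.6328 + 2.1977 = 14.0251 ≈ 14.025

14.025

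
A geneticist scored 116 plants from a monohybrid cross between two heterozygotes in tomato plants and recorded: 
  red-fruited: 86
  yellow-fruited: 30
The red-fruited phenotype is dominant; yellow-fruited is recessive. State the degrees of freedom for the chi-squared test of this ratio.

For a monohybrid cross between heterozygotes with complete dominance, the expected phenotypic ratio is 3:1.
A goodness-of-fit test with 2 phenotype classes has df = 2 − 1 = 1.

1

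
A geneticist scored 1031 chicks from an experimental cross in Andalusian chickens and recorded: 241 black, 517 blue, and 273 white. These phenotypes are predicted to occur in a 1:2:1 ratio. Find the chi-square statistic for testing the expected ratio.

The 1:2:1 ratio has 4 parts, so with N = 1031 the expected counts are:
  black: 1031 × 1/4 = 257.75
  blue: 1031 × 2/4 = 515.5
  white: 1031 × 1/4 = 257.75
χ² = Σ (O − E)² / E
  black: (241 − 257.75)² / 257.75 = 1.0885
  blue: (517 − 515.5)² / 515.5 = 0.0044
  white: (273 − 257.75)² / 257.75 = 0.9023
χ² = 1.0885 + 0.0044 + 0.9023 = 1.9952 ≈ 1.995

1.995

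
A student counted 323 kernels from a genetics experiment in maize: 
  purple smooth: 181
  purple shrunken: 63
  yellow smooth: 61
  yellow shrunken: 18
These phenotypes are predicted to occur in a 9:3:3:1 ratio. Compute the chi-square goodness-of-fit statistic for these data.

Expected counts for N = 323 under a 9:3:3:1 ratio (total parts = 16):
  purple smooth: 323 × 9/16 = 181.6875
  purple shrunken: 323 × 3/16 = 60.5625
  yellow smooth: 323 × 3/16 = 60.5625
  yellow shrunken: 323 × 1/16 = 20.1875
χ² = Σ (O − E)² / E
  purple smooth: (181 − 181.6875)² / 181.6875 = 0.0026
  purple shrunken: (63 − 60.5625)² / 60.5625 = 0.0981
  yellow smooth: (61 − 60.5625)² / 60.5625 = 0.0032
  yellow shrunken: (18 − 20.1875)² / 20.1875 = 0.2370
χ² = 0.0026 + 0.0981 + 0.0032 + 0.2370 = 0.3409 ≈ 0.341

0.341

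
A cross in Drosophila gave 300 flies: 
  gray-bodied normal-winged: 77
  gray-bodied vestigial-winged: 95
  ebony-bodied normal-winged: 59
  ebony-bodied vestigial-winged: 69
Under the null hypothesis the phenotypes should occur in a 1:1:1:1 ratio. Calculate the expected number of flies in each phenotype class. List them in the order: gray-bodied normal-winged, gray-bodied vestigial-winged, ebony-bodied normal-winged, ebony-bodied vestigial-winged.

75, 75, 75, 75

The 1:1:1:1 ratio has 4 parts, so with N = 300 the expected counts are:
  gray-bodied normal-winged: 300 × 1/4 = 75
  gray-bodied vestigial-winged: 300 × 1/4 = 75
  ebony-bodied normal-winged: 300 × 1/4 = 75
  ebony-bodied vestigial-winged: 300 × 1/4 = 75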